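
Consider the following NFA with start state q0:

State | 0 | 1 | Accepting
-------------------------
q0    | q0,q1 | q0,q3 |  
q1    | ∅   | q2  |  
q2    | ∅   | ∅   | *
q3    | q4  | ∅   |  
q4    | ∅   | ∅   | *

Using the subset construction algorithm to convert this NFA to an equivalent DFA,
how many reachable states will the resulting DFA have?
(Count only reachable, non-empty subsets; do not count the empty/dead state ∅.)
Start subset: {q0}
{q0}: on 0 → {q0, q1}, on 1 → {q0, q3}
{q0, q1}: on 0 → {q0, q1}, on 1 → {q0, q2, q3}
{q0, q3}: on 0 → {q0, q1, q4}, on 1 → {q0, q3}
{q0, q2, q3}: on 0 → {q0, q1, q4}, on 1 → {q0, q3}
{q0, q1, q4}: on 0 → {q0, q1}, on 1 → {q0, q2, q3}
Reachable non-empty subsets: {q0}, {q0, q1}, {q0, q3}, {q0, q2, q3}, {q0, q1, q4} — 5 in total.

Final answer: 5 states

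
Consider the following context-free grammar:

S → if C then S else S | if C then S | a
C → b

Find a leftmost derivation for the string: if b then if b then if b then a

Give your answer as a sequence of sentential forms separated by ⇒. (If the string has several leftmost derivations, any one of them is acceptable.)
Start with S.
Step 1: the leftmost non-terminal is S; apply S → if C then S:  if C then S
Step 2: the leftmost non-terminal is C; apply C → b:  if b then S
Step 3: the leftmost non-terminal is S; apply S → if C then S:  if b then if C then S
Step 4: the leftmost non-terminal is C; apply C → b:  if b then if b then S
Step 5: the leftmost non-terminal is S; apply S → if C then S:  if b then if b then if C then S
Step 6: the leftmost non-terminal is C; apply C → b:  if b then if b then if b then S
Step 7: the leftmost non-terminal is S; apply S → a:  if b then if b then if b then a

Final answer: S ⇒ if C then S ⇒ if b then S ⇒ if b then if C then S ⇒ if b then if b then S ⇒ if b then if b then if C then S ⇒ if b then if b then if b then S ⇒ if b then if b then if b then a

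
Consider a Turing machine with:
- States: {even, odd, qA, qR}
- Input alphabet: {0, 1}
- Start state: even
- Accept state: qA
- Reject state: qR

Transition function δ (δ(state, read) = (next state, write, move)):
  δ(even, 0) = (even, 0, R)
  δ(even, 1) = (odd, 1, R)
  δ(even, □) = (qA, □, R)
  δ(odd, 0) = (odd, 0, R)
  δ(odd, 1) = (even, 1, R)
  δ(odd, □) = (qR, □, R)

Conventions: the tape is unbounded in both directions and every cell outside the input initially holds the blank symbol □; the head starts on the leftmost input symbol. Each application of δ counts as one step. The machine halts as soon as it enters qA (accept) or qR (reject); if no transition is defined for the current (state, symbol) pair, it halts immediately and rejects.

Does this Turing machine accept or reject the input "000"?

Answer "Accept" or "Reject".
Step 0: [even]000 (head at position 0)
Step 1: δ(even, 0) = (even, 0, R)  ⊢  0[even]00 (head at position 1)
Step 2: δ(even, 0) = (even, 0, R)  ⊢  00[even]0 (head at position 2)
Step 3: δ(even, 0) = (even, 0, R)  ⊢  000[even]□ (head at position 3)
Step 4: δ(even, □) = (qA, □, R)  ⊢  000□[qA]□ (head at position 4)
The machine is in qA, so it halts and accepts.

Final answer: Accept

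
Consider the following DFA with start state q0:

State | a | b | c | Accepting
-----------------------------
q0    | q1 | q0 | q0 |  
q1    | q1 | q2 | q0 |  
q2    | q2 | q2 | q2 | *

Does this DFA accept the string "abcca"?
Start in q0.
Read 'a': q0 → q1
Read 'b': q1 → q2
Read 'c': q2 → q2
Read 'c': q2 → q2
Read 'a': q2 → q2
Final state q2 is accepting, so the string is accepted.

Final answer: Yes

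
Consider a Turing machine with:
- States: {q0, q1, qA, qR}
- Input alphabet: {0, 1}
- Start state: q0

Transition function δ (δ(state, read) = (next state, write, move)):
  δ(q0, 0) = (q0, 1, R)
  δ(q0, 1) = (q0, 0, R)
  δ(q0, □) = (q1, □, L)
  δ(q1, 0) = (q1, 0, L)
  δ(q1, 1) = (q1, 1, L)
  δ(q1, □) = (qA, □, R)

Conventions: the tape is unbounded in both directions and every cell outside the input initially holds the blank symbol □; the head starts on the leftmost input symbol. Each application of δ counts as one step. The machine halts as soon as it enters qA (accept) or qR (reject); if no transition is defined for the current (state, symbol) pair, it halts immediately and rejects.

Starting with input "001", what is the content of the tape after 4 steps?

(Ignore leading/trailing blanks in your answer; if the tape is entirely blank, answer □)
Step 0: [q0]001 (head at position 0)
Step 1: δ(q0, 0) = (q0, 1, R)  ⊢  1[q0]01 (head at position 1)
Step 2: δ(q0, 0) = (q0, 1, R)  ⊢  11[q0]1 (head at position 2)
Step 3: δ(q0, 1) = (q0, 0, R)  ⊢  110[q0]□ (head at position 3)
Step 4: δ(q0, □) = (q1, □, L)  ⊢  11[q1]0□ (head at position 2)
Tape after 4 steps (ignoring surrounding blanks): 110

Final answer: Tape: 110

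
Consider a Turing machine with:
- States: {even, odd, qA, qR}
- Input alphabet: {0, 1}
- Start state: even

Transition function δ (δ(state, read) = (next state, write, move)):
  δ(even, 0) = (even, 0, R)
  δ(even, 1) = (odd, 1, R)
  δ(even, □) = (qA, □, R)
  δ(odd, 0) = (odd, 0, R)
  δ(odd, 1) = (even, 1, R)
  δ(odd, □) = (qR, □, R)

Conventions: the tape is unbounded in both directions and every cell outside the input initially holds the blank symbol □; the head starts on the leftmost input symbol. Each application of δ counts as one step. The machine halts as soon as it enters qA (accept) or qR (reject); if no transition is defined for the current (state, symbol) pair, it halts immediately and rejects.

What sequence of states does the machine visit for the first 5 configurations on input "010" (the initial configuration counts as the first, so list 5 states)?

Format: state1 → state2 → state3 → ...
Step 0: [even]010 (head at position 0)
Step 1: δ(even, 0) = (even, 0, R)  ⊢  0[even]10 (head at position 1)
Step 2: δ(even, 1) = (odd, 1, R)  ⊢  01[odd]0 (head at position 2)
Step 3: δ(odd, 0) = (odd, 0, R)  ⊢  010[odd]□ (head at position 3)
Step 4: δ(odd, □) = (qR, □, R)  ⊢  010□[qR]□ (head at position 4)
Reading off the states of these 5 configurations: even → even → odd → odd → qR

Final answer: even → even → odd → odd → qR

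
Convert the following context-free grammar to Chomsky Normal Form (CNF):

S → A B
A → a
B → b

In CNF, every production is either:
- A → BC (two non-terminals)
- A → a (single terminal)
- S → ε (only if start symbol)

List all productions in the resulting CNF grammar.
The grammar has no ε-productions or unit productions to eliminate.
S → A B is already in CNF (two non-terminals) – keep it.
A → a is already in CNF (single terminal) – keep it.
B → b is already in CNF (single terminal) – keep it.
Resulting CNF grammar (3 productions): A → a; B → b; S → A B

Final answer: A → a; B → b; S → A B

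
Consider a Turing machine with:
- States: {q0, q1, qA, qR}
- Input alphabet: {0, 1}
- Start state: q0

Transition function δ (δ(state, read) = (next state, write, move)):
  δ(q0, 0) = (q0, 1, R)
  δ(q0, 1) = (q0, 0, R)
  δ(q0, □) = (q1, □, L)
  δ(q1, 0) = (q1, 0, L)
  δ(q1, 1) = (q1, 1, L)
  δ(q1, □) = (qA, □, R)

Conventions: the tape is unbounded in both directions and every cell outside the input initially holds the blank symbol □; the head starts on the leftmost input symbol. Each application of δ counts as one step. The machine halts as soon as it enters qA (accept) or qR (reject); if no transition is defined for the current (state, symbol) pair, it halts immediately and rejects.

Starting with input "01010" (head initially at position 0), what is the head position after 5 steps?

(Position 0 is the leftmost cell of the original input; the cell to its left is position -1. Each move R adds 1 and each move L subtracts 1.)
Step 0: [q0]01010 (head at position 0)
Step 1: δ(q0, 0) = (q0, 1, R)  ⊢  1[q0]1010 (head at position 1)
Step 2: δ(q0, 1) = (q0, 0, R)  ⊢  10[q0]010 (head at position 2)
Step 3: δ(q0, 0) = (q0, 1, R)  ⊢  101[q0]10 (head at position 3)
Step 4: δ(q0, 1) = (q0, 0, R)  ⊢  1010[q0]0 (head at position 4)
Step 5: δ(q0, 0) = (q0, 1, R)  ⊢  10101[q0]□ (head at position 5)
Head position after 5 steps: 5

Final answer: Position 5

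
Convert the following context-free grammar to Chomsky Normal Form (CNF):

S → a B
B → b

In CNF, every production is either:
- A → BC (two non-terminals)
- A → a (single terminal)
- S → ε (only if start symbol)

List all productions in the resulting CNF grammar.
The grammar has no ε-productions or unit productions to eliminate.
S → a B has terminal a in a right-hand side of length ≥ 2: introduce T_a → a and use T_a in place of a.
B → b is already in CNF (single terminal) – keep it.
S → a B becomes S → T_a B.
Resulting CNF grammar (3 productions): T_a → a; B → b; S → T_a B

Final answer: T_a → a; B → b; S → T_a B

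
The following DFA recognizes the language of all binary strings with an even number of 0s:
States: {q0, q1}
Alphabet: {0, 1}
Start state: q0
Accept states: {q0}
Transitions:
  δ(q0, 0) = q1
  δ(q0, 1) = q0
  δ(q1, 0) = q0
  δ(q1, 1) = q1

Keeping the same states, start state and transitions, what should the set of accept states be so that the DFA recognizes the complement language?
The DFA is complete (every state has a transition on every symbol), so the complement
is recognized by the same DFA with accepting and non-accepting states swapped.
Original accept states: {q0}
Complement accept states = All states - Original accept states
= {q0, q1} - {q0}
= {q1}
Complement language: strings with an ODD number of 0s

Final answer: {q1}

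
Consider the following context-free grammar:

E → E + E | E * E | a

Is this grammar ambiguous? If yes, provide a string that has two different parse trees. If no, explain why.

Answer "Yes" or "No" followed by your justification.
Two different leftmost derivations of a + a * a:
  (1) E ⇒ E + E ⇒ a + E ⇒ a + E * E ⇒ a + a * E ⇒ a + a * a   (tree groups a + (a * a))
  (2) E ⇒ E * E ⇒ E + E * E ⇒ a + E * E ⇒ a + a * E ⇒ a + a * a   (tree groups (a + a) * a)
Two distinct leftmost derivations = two distinct parse trees, so the grammar is ambiguous.

Final answer: Yes - the string 'a + a * a' has two distinct leftmost derivations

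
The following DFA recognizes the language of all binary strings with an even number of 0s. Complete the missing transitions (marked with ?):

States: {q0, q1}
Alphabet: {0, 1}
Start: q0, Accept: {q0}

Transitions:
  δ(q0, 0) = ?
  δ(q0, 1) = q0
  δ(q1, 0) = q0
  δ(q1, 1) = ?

What each state remembers (consistent with the given transitions and accept states):
  q0: an even number of 0s has been read so far
  q1: an odd number of 0s has been read so far
Filling in the missing entries:
  δ(q0, 0): in q0 (an even number of 0s has been read so far), after reading 0 we have: an odd number of 0s has been read so far → q1
  δ(q1, 1): in q1 (an odd number of 0s has been read so far), after reading 1 we have: an odd number of 0s has been read so far → q1

Final answer: δ(q0, 0) = q1; δ(q1, 1) = q1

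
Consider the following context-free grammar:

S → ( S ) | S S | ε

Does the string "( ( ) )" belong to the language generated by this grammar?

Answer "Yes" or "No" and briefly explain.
A derivation exists: S ⇒ ( S ) ⇒ ( ( S ) ) ⇒ ( ( ) ) (using S → ( S ) twice, then S → ε).

Final answer: Yes - a valid derivation exists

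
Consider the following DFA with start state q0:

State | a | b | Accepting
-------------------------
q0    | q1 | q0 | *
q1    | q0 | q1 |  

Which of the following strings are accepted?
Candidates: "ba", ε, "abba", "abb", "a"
"ba": q0 → q0 → q1; q1 is not accepting → rejected
ε: q0; q0 is accepting → accepted
"abba": q0 → q1 → q1 → q1 → q0; q0 is accepting → accepted
"abb": q0 → q1 → q1 → q1; q1 is not accepting → rejected
"a": q0 → q1; q1 is not accepting → rejected

Final answer: ε, "abba"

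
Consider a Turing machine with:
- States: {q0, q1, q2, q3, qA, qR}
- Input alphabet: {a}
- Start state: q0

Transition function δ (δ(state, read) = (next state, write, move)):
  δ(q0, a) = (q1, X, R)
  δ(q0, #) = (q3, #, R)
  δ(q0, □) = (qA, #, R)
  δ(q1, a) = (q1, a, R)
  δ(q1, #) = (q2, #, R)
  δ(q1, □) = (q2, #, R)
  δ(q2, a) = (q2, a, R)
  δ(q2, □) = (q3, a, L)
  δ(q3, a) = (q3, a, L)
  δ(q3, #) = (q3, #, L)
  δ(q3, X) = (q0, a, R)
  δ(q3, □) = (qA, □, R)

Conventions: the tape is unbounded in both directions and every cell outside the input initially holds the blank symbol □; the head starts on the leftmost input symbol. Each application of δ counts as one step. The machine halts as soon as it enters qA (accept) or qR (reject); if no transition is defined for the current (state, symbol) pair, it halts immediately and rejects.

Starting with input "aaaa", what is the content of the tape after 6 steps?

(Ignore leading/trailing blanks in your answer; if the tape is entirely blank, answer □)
Step 0: [q0]aaaa (head at position 0)
Step 1: δ(q0, a) = (q1, X, R)  ⊢  X[q1]aaa (head at position 1)
Step 2: δ(q1, a) = (q1, a, R)  ⊢  Xa[q1]aa (head at position 2)
Step 3: δ(q1, a) = (q1, a, R)  ⊢  Xaa[q1]a (head at position 3)
Step 4: δ(q1, a) = (q1, a, R)  ⊢  Xaaa[q1]□ (head at position 4)
Step 5: δ(q1, □) = (q2, #, R)  ⊢  Xaaa#[q2]□ (head at position 5)
Step 6: δ(q2, □) = (q3, a, L)  ⊢  Xaaa[q3]#a (head at position 4)
Tape after 6 steps (ignoring surrounding blanks): Xaaa#a

Final answer: Tape: Xaaa#a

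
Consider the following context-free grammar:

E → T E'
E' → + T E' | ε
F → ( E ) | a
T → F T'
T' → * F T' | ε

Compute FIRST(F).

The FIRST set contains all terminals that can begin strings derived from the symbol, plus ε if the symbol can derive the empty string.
FIRST(F): F → ( E ) contributes '(' and F → a contributes 'a', so FIRST(F) = {(, a}. F is not nullable.

Final answer: {(, a}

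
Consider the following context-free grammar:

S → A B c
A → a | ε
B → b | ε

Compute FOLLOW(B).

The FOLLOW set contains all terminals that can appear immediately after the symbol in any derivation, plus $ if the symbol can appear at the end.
B occurs in S → A B c, immediately followed by the terminal c. So FOLLOW(B) = {c}.

Final answer: {c}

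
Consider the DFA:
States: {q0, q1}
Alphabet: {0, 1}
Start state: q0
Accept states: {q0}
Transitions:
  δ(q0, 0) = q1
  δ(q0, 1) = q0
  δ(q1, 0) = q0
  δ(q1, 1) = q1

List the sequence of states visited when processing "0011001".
Starting at q0
Read '0': q0 -> q1
Read '0': q1 -> q0
Read '1': q0 -> q0
Read '1': q0 -> q0
Read '0': q0 -> q1
Read '0': q1 -> q0
Read '1': q0 -> q0

Final answer: q0 -> q1 -> q0 -> q0 -> q0 -> q1 -> q0 -> q0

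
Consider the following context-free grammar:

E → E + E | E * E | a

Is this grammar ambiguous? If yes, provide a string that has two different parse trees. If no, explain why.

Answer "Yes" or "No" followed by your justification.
Two different leftmost derivations of a + a * a:
  (1) E ⇒ E + E ⇒ a + E ⇒ a + E * E ⇒ a + a * E ⇒ a + a * a   (tree groups a + (a * a))
  (2) E ⇒ E * E ⇒ E + E * E ⇒ a + E * E ⇒ a + a * E ⇒ a + a * a   (tree groups (a + a) * a)
Two distinct leftmost derivations = two distinct parse trees, so the grammar is ambiguous.

Final answer: Yes - the string 'a + a * a' has two distinct leftmost derivations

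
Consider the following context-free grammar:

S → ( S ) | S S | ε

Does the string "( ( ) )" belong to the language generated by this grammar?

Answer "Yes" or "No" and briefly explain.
A derivation exists: S ⇒ ( S ) ⇒ ( ( S ) ) ⇒ ( ( ) ) (using S → ( S ) twice, then S → ε).

Final answer: Yes - a valid derivation exists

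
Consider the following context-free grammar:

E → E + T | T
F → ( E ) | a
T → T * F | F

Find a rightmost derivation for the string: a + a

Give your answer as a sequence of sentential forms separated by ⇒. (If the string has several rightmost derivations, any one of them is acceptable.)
Start with E.
Step 1: the rightmost non-terminal is E; apply E → E + T:  E + T
Step 2: the rightmost non-terminal is T; apply T → F:  E + F
Step 3: the rightmost non-terminal is F; apply F → a:  E + a
Step 4: the rightmost non-terminal is E; apply E → T:  T + a
Step 5: the rightmost non-terminal is T; apply T → F:  F + a
Step 6: the rightmost non-terminal is F; apply F → a:  a + a

Final answer: E ⇒ E + T ⇒ E + F ⇒ E + a ⇒ T + a ⇒ F + a ⇒ a + a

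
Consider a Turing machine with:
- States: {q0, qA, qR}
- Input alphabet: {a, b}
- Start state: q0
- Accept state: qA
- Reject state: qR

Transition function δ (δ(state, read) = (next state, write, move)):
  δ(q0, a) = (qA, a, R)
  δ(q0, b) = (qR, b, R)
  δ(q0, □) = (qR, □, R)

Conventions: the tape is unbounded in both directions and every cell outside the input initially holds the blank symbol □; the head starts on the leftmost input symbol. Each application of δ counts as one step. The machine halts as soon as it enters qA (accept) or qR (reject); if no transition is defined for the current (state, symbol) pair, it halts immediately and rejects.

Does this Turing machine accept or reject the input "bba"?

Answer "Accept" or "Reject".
Step 0: [q0]bba (head at position 0)
Step 1: δ(q0, b) = (qR, b, R)  ⊢  b[qR]ba (head at position 1)
The machine is in qR, so it halts and rejects.

Final answer: Reject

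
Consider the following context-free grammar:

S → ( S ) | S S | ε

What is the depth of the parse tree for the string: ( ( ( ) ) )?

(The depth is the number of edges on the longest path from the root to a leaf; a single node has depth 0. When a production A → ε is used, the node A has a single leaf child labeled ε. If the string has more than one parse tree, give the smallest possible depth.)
The string is 3 nested pairs. The shallowest parse tree applies S → ( S ) 3 times (one node per nested pair, each a child of the previous) and then S → ε in the middle.
S nodes at depths 0..3, ε leaf at depth 4; parentheses leaves are at depths 1..3.
(Using S → S S with an S → ε child anywhere only adds levels, so it cannot give a shallower tree.)
Depth = 4.

Final answer: 4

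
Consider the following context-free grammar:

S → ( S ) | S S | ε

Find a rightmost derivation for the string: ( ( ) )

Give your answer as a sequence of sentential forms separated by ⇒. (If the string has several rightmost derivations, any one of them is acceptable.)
Start with S.
Step 1: the rightmost non-terminal is S; apply S → ( S ):  ( S )
Step 2: the rightmost non-terminal is S; apply S → ( S ):  ( ( S ) )
Step 3: the rightmost non-terminal is S; apply S → ε:  ( ( ) )

Final answer: S ⇒ ( S ) ⇒ ( ( S ) ) ⇒ ( ( ) )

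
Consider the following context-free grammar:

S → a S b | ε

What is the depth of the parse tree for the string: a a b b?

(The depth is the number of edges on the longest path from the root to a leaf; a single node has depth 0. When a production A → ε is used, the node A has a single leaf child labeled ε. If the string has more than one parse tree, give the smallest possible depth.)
The only parse tree applies S → a S b 2 times (once per matching a…b pair) and then S → ε.
The S nodes sit at depths 0, 1, …, 2; the innermost S (depth 2) has the single child ε at depth 3.
The terminal leaves a, b are at depths 1..2, so the longest root-to-leaf path is S → S → … → S → ε with 3 edges.
Depth = 3.

Final answer: 3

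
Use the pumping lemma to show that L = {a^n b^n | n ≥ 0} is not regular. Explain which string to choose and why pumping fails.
Language: L = {a^n b^n | n ≥ 0} (equal numbers of a's followed by b's)
Step 1: Assume for contradiction that L is regular, with pumping length p.
Step 2: Choose s = a^p b^p. Then s ∈ L (it has p a's followed by p b's) and |s| ≥ p.
Step 3: Consider any decomposition s = xyz with |xy| ≤ p and |y| > 0. Since |xy| ≤ p and the first p symbols of s are all a's, y = a^k for some k with 1 ≤ k ≤ p.
Step 4: Pumping up (i = 2): xy²z = a^(p+k) b^p, which has more a's than b's, so xy²z ∉ L.
This contradicts the pumping lemma, so L is not regular.

Final answer: Choose s = a^p b^p. Since |xy| ≤ p, y = a^k with k ≥ 1. Then xy²z = a^(p+k) b^p ∉ L.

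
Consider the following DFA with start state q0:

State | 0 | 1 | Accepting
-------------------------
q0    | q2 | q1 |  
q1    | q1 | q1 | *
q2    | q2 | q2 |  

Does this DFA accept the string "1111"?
Start in q0.
Read '1': q0 → q1
Read '1': q1 → q1
Read '1': q1 → q1
Read '1': q1 → q1
Final state q1 is accepting, so the string is accepted.

Final answer: Yes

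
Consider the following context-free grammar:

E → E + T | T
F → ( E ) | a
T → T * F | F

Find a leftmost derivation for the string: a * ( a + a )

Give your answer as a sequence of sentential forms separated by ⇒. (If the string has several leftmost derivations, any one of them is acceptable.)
Start with E.
Step 1: the leftmost non-terminal is E; apply E → T:  T
Step 2: the leftmost non-terminal is T; apply T → T * F:  T * F
Step 3: the leftmost non-terminal is T; apply T → F:  F * F
Step 4: the leftmost non-terminal is F; apply F → a:  a * F
Step 5: the leftmost non-terminal is F; apply F → ( E ):  a * ( E )
Step 6: the leftmost non-terminal is E; apply E → E + T:  a * ( E + T )
Step 7: the leftmost non-terminal is E; apply E → T:  a * ( T + T )
Step 8: the leftmost non-terminal is T; apply T → F:  a * ( F + T )
Step 9: the leftmost non-terminal is F; apply F → a:  a * ( a + T )
Step 10: the leftmost non-terminal is T; apply T → F:  a * ( a + F )
Step 11: the leftmost non-terminal is F; apply F → a:  a * ( a + a )

Final answer: E ⇒ T ⇒ T * F ⇒ F * F ⇒ a * F ⇒ a * ( E ) ⇒ a * ( E + T ) ⇒ a * ( T + T ) ⇒ a * ( F + T ) ⇒ a * ( a + T ) ⇒ a * ( a + F ) ⇒ a * ( a + a )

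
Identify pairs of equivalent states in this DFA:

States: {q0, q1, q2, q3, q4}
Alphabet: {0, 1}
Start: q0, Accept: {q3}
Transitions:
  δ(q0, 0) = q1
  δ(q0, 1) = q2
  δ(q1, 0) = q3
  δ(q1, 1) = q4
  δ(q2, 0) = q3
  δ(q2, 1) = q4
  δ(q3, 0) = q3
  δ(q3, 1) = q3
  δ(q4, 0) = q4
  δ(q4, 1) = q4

Using the table-filling algorithm:
Round 0 – mark pairs where exactly one state is accepting: (q0,q3), (q1,q3), (q2,q3), (q3,q4)
Round 1 – newly marked: (q0,q1) [on 0: q1 vs q3, already marked]; (q0,q2) [on 0: q1 vs q3, already marked]; (q1,q4) [on 0: q3 vs q4, already marked]; (q2,q4) [on 0: q3 vs q4, already marked]
Round 2 – newly marked: (q0,q4) [on 0: q1 vs q4, already marked]
No further pairs can be marked.
(q1, q2) unmarked: δ(q1,0)=q3, δ(q2,0)=q3; δ(q1,1)=q4, δ(q2,1)=q4 → equivalent
Equivalent pairs: (q1, q2)

Final answer: Equivalent pairs: (q1, q2)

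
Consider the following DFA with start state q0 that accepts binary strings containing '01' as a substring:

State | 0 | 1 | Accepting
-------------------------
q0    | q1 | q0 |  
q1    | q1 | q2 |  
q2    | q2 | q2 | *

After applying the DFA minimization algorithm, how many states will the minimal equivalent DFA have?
All 3 states are reachable from q0, so none can be removed as unreachable.
Table-filling: first mark every (accepting, non-accepting) pair as distinguishable (accepting: {q2}; non-accepting: {q0, q1}).
Round 1: (q0, q1) on '1' go to q0 and q2, already distinguishable → mark.
Every pair of states is distinguishable, so the DFA is already minimal.
Equivalence classes: {q0}, {q1}, {q2} → 3 states.

Final answer: 3 states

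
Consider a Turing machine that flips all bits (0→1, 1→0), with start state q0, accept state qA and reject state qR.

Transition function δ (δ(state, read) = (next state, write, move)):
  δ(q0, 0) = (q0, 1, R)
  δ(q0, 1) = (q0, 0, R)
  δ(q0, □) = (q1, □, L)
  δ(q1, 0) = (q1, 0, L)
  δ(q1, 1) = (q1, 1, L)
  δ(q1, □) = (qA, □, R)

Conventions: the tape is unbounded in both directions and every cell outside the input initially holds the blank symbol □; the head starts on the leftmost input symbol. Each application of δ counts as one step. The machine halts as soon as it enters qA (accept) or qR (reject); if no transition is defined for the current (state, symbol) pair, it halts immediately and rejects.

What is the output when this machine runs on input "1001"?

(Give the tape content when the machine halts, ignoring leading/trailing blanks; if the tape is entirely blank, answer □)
Step 0: [q0]1001 (head at position 0)
Step 1: δ(q0, 1) = (q0, 0, R)  ⊢  0[q0]001 (head at position 1)
Step 2: δ(q0, 0) = (q0, 1, R)  ⊢  01[q0]01 (head at position 2)
Step 3: δ(q0, 0) = (q0, 1, R)  ⊢  011[q0]1 (head at position 3)
Step 4: δ(q0, 1) = (q0, 0, R)  ⊢  0110[q0]□ (head at position 4)
Step 5: δ(q0, □) = (q1, □, L)  ⊢  011[q1]0□ (head at position 3)
Step 6: δ(q1, 0) = (q1, 0, L)  ⊢  01[q1]10□ (head at position 2)
Step 7: δ(q1, 1) = (q1, 1, L)  ⊢  0[q1]110□ (head at position 1)
Step 8: δ(q1, 1) = (q1, 1, L)  ⊢  [q1]0110□ (head at position 0)
Step 9: δ(q1, 0) = (q1, 0, L)  ⊢  [q1]□0110□ (head at position -1)
Step 10: δ(q1, □) = (qA, □, R)  ⊢  □[qA]0110□ (head at position 0)
The machine is in qA, so it halts and accepts.
Tape content when halted (ignoring surrounding blanks): 0110

Final answer: Output: 0110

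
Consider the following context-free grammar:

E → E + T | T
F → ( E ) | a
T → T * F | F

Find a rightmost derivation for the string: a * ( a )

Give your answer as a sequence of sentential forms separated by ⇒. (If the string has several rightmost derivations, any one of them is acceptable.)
Start with E.
Step 1: the rightmost non-terminal is E; apply E → T:  T
Step 2: the rightmost non-terminal is T; apply T → T * F:  T * F
Step 3: the rightmost non-terminal is F; apply F → ( E ):  T * ( E )
Step 4: the rightmost non-terminal is E; apply E → T:  T * ( T )
Step 5: the rightmost non-terminal is T; apply T → F:  T * ( F )
Step 6: the rightmost non-terminal is F; apply F → a:  T * ( a )
Step 7: the rightmost non-terminal is T; apply T → F:  F * ( a )
Step 8: the rightmost non-terminal is F; apply F → a:  a * ( a )

Final answer: E ⇒ T ⇒ T * F ⇒ T * ( E ) ⇒ T * ( T ) ⇒ T * ( F ) ⇒ T * ( a ) ⇒ F * ( a ) ⇒ a * ( a )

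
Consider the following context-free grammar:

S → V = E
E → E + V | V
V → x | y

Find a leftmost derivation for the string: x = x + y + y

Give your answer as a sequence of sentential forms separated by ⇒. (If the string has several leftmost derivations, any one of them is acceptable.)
Start with S.
Step 1: the leftmost non-terminal is S; apply S → V = E:  V = E
Step 2: the leftmost non-terminal is V; apply V → x:  x = E
Step 3: the leftmost non-terminal is E; apply E → E + V:  x = E + V
Step 4: the leftmost non-terminal is E; apply E → E + V:  x = E + V + V
Step 5: the leftmost non-terminal is E; apply E → V:  x = V + V + V
Step 6: the leftmost non-terminal is V; apply V → x:  x = x + V + V
Step 7: the leftmost non-terminal is V; apply V → y:  x = x + y + V
Step 8: the leftmost non-terminal is V; apply V → y:  x = x + y + y

Final answer: S ⇒ V = E ⇒ x = E ⇒ x = E + V ⇒ x = E + V + V ⇒ x = V + V + V ⇒ x = x + V + V ⇒ x = x + y + V ⇒ x = x + y + y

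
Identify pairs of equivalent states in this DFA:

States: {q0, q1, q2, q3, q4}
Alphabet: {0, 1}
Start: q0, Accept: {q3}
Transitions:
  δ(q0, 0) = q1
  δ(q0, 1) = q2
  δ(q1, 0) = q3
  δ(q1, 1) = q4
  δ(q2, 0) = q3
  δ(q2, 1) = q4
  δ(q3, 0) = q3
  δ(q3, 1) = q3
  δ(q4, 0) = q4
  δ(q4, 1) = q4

Using the table-filling algorithm:
Round 0 – mark pairs where exactly one state is accepting: (q0,q3), (q1,q3), (q2,q3), (q3,q4)
Round 1 – newly marked: (q0,q1) [on 0: q1 vs q3, already marked]; (q0,q2) [on 0: q1 vs q3, already marked]; (q1,q4) [on 0: q3 vs q4, already marked]; (q2,q4) [on 0: q3 vs q4, already marked]
Round 2 – newly marked: (q0,q4) [on 0: q1 vs q4, already marked]
No further pairs can be marked.
(q1, q2) unmarked: δ(q1,0)=q3, δ(q2,0)=q3; δ(q1,1)=q4, δ(q2,1)=q4 → equivalent
Equivalent pairs: (q1, q2)

Final answer: Equivalent pairs: (q1, q2)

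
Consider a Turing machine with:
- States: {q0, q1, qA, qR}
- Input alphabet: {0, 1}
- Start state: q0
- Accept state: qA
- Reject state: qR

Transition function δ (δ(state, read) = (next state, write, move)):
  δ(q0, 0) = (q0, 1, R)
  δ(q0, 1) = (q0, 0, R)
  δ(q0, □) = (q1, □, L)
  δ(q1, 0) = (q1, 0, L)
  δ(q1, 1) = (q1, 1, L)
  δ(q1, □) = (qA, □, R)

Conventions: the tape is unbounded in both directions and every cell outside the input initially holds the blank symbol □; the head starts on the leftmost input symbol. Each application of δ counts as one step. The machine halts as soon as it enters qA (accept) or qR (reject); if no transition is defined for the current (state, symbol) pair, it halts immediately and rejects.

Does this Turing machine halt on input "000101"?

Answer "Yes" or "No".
Step 0: [q0]000101 (head at position 0)
Step 1: δ(q0, 0) = (q0, 1, R)  ⊢  1[q0]00101 (head at position 1)
Step 2: δ(q0, 0) = (q0, 1, R)  ⊢  11[q0]0101 (head at position 2)
Step 3: δ(q0, 0) = (q0, 1, R)  ⊢  111[q0]101 (head at position 3)
Step 4: δ(q0, 1) = (q0, 0, R)  ⊢  1110[q0]01 (head at position 4)
Step 5: δ(q0, 0) = (q0, 1, R)  ⊢  11101[q0]1 (head at position 5)
Step 6: δ(q0, 1) = (q0, 0, R)  ⊢  111010[q0]□ (head at position 6)
Step 7: δ(q0, □) = (q1, □, L)  ⊢  11101[q1]0□ (head at position 5)
Step 8: δ(q1, 0) = (q1, 0, L)  ⊢  1110[q1]10□ (head at position 4)
Step 9: δ(q1, 1) = (q1, 1, L)  ⊢  111[q1]010□ (head at position 3)
Step 10: δ(q1, 0) = (q1, 0, L)  ⊢  11[q1]1010□ (head at position 2)
Step 11: δ(q1, 1) = (q1, 1, L)  ⊢  1[q1]11010□ (head at position 1)
Step 12: δ(q1, 1) = (q1, 1, L)  ⊢  [q1]111010□ (head at position 0)
Step 13: δ(q1, 1) = (q1, 1, L)  ⊢  [q1]□111010□ (head at position -1)
Step 14: δ(q1, □) = (qA, □, R)  ⊢  □[qA]111010□ (head at position 0)
The machine is in qA, so it halts and accepts.
It halts after 14 steps.

Final answer: Yes - halts after 14 steps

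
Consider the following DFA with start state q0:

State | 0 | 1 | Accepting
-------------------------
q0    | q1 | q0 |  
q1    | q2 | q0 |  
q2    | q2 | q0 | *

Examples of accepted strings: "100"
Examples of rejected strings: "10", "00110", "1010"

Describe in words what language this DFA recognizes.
binary strings ending with '00'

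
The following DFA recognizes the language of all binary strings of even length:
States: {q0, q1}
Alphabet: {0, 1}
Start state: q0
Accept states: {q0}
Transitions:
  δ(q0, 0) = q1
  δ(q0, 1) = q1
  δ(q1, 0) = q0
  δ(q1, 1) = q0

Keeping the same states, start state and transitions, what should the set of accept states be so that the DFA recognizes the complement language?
The DFA is complete (every state has a transition on every symbol), so the complement
is recognized by the same DFA with accepting and non-accepting states swapped.
Original accept states: {q0}
Complement accept states = All states - Original accept states
= {q0, q1} - {q0}
= {q1}
Complement language: strings of ODD length

Final answer: {q1}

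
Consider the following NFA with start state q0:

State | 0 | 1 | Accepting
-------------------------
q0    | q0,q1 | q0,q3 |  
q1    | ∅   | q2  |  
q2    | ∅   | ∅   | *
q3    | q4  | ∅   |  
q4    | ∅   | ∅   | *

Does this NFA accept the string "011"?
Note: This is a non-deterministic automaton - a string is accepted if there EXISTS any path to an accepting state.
Track the set of states the NFA could be in: start {q0}
Read '0': {q0} → {q0, q1}
Read '1': {q0, q1} → {q0, q2, q3}
Read '1': {q0, q2, q3} → {q0, q3}
Final set {q0, q3} contains no accepting state → rejected.

Final answer: No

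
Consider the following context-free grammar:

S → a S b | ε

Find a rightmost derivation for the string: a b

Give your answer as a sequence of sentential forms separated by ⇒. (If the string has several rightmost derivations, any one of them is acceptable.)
Start with S.
Step 1: the rightmost non-terminal is S; apply S → a S b:  a S b
Step 2: the rightmost non-terminal is S; apply S → ε:  a b

Final answer: S ⇒ a S b ⇒ a b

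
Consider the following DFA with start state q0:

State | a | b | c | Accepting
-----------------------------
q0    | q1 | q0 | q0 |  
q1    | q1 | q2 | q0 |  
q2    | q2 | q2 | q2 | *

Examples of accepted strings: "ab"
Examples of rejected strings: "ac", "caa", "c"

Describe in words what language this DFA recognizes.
strings over {a,b,c} containing 'ab' as substring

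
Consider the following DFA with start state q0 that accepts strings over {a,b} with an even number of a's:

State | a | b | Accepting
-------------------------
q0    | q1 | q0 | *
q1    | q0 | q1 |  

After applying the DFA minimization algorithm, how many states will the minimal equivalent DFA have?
All 2 states are reachable from q0, so none can be removed as unreachable.
Table-filling: first mark every (accepting, non-accepting) pair as distinguishable (accepting: {q0}; non-accepting: {q1}).
Every pair of states is distinguishable, so the DFA is already minimal.
Equivalence classes: {q0}, {q1} → 2 states.

Final answer: 2 states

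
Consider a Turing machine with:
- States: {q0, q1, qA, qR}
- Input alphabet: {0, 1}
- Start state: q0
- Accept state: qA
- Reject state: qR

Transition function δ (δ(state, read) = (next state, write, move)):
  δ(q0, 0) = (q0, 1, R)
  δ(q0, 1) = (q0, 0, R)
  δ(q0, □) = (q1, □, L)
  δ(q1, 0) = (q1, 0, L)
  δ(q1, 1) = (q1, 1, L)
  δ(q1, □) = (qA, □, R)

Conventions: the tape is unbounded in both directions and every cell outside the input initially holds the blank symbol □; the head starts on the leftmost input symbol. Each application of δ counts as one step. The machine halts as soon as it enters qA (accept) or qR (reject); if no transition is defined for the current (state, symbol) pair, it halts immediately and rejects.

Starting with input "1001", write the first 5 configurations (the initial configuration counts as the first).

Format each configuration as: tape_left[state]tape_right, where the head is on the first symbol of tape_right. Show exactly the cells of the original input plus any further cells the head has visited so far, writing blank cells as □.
Step 0: [q0]1001 (head at position 0)
Step 1: δ(q0, 1) = (q0, 0, R)  ⊢  0[q0]001 (head at position 1)
Step 2: δ(q0, 0) = (q0, 1, R)  ⊢  01[q0]01 (head at position 2)
Step 3: δ(q0, 0) = (q0, 1, R)  ⊢  011[q0]1 (head at position 3)
Step 4: δ(q0, 1) = (q0, 0, R)  ⊢  0110[q0]□ (head at position 4)

Final answer: [q0]1001 ⊢ 0[q0]001 ⊢ 01[q0]01 ⊢ 011[q0]1 ⊢ 0110[q0]□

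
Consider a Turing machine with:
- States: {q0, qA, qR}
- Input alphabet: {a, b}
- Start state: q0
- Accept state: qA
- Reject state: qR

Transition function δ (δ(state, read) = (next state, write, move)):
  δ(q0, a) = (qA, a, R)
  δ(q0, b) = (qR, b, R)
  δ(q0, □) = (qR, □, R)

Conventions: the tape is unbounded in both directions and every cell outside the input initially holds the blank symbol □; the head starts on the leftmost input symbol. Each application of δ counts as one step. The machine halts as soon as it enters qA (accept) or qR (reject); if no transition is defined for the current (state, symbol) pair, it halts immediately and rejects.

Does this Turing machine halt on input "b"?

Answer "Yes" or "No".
Step 0: [q0]b (head at position 0)
Step 1: δ(q0, b) = (qR, b, R)  ⊢  b[qR]□ (head at position 1)
The machine is in qR, so it halts and rejects.
It halts after 1 steps.

Final answer: Yes - halts after 1 steps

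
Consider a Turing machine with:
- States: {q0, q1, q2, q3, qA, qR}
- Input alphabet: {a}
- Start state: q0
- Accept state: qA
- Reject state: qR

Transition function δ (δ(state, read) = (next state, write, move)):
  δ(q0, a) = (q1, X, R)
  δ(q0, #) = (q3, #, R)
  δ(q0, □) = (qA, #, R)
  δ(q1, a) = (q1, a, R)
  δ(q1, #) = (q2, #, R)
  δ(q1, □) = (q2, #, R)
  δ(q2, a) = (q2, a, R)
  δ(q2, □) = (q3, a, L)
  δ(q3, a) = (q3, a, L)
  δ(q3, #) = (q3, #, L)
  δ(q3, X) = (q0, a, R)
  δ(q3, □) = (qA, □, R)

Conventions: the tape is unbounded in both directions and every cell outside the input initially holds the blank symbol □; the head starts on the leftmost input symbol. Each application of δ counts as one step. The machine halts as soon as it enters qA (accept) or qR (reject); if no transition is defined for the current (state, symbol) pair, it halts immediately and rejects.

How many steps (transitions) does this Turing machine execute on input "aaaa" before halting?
Trace (configuration after each step, as tape_left[state]tape_right with head position):
Step 0: [q0]aaaa (head at position 0)
Step 1: X[q1]aaa (head 1)
Step 2: Xa[q1]aa (head 2)
Step 3: Xaa[q1]a (head 3)
Step 4: Xaaa[q1]□ (head 4)
Step 5: Xaaa#[q2]□ (head 5)
Step 6: Xaaa[q3]#a (head 4)
Step 7: Xaa[q3]a#a (head 3)
Step 8: Xa[q3]aa#a (head 2)
Step 9: X[q3]aaa#a (head 1)
Step 10: [q3]Xaaa#a (head 0)
Step 11: a[q0]aaa#a (head 1)
Step 12: aX[q1]aa#a (head 2)
Step 13: aXa[q1]a#a (head 3)
Step 14: aXaa[q1]#a (head 4)
Step 15: aXaa#[q2]a (head 5)
Step 16: aXaa#a[q2]□ (head 6)
Step 17: aXaa#[q3]aa (head 5)
Step 18: aXaa[q3]#aa (head 4)
Step 19: aXa[q3]a#aa (head 3)
Step 20: aX[q3]aa#aa (head 2)
Step 21: a[q3]Xaa#aa (head 1)
Step 22: aa[q0]aa#aa (head 2)
Step 23: aaX[q1]a#aa (head 3)
Step 24: aaXa[q1]#aa (head 4)
Step 25: aaXa#[q2]aa (head 5)
Step 26: aaXa#a[q2]a (head 6)
Step 27: aaXa#aa[q2]□ (head 7)
Step 28: aaXa#a[q3]aa (head 6)
Step 29: aaXa#[q3]aaa (head 5)
Step 30: aaXa[q3]#aaa (head 4)
Step 31: aaX[q3]a#aaa (head 3)
Step 32: aa[q3]Xa#aaa (head 2)
Step 33: aaa[q0]a#aaa (head 3)
Step 34: aaaX[q1]#aaa (head 4)
Step 35: aaaX#[q2]aaa (head 5)
Step 36: aaaX#a[q2]aa (head 6)
Step 37: aaaX#aa[q2]a (head 7)
Step 38: aaaX#aaa[q2]□ (head 8)
Step 39: aaaX#aa[q3]aa (head 7)
Step 40: aaaX#a[q3]aaa (head 6)
Step 41: aaaX#[q3]aaaa (head 5)
Step 42: aaaX[q3]#aaaa (head 4)
Step 43: aaa[q3]X#aaaa (head 3)
Step 44: aaaa[q0]#aaaa (head 4)
Step 45: aaaa#[q3]aaaa (head 5)
Step 46: aaaa[q3]#aaaa (head 4)
Step 47: aaa[q3]a#aaaa (head 3)
Step 48: aa[q3]aa#aaaa (head 2)
Step 49: a[q3]aaa#aaaa (head 1)
Step 50: [q3]aaaa#aaaa (head 0)
Step 51: [q3]□aaaa#aaaa (head -1)
Step 52: □[qA]aaaa#aaaa (head 0)
The machine is in qA, so it halts and accepts.
Number of transitions executed: 52.

Final answer: 52 steps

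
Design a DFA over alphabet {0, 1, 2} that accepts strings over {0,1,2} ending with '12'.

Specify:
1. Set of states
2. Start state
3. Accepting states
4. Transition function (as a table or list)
One valid DFA (any DFA recognizing the same language is acceptable):
States: {q0, q1, q2}
Start: q0
Accepting: {q2}
Transitions (accepting states marked with *):
State | 0 | 1 | 2 | Accepting
-----------------------------
q0    | q0 | q1 | q0 |  
q1    | q0 | q1 | q2 |  
q2    | q0 | q1 | q0 | *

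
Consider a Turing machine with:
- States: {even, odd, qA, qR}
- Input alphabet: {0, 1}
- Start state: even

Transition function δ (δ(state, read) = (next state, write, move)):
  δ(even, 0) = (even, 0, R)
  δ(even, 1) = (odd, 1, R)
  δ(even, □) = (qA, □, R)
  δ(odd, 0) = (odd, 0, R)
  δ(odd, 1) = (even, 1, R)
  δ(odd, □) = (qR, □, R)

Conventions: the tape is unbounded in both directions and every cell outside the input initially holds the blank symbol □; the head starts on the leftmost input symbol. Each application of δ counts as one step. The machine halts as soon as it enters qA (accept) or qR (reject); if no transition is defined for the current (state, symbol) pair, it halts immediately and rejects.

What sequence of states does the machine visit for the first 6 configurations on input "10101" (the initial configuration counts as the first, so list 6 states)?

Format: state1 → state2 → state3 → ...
Step 0: [even]10101 (head at position 0)
Step 1: δ(even, 1) = (odd, 1, R)  ⊢  1[odd]0101 (head at position 1)
Step 2: δ(odd, 0) = (odd, 0, R)  ⊢  10[odd]101 (head at position 2)
Step 3: δ(odd, 1) = (even, 1, R)  ⊢  101[even]01 (head at position 3)
Step 4: δ(even, 0) = (even, 0, R)  ⊢  1010[even]1 (head at position 4)
Step 5: δ(even, 1) = (odd, 1, R)  ⊢  10101[odd]□ (head at position 5)
Reading off the states of these 6 configurations: even → odd → odd → even → even → odd

Final answer: even → odd → odd → even → even → odd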